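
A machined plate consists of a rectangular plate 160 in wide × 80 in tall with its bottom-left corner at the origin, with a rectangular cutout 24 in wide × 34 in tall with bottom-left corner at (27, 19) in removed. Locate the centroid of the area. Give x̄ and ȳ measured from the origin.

x̄ = 82.79 in, ȳ = 40.27 in

plate: A = 160 × 80 = 12800.00, centroid at (80.00, 40.00).
hole: A = −(24 × 34) = -816.00, centroid at (39.00, 36.00).
ΣA = 11984.00 in², ΣAx̄ = 992176.00 in³, ΣAȳ = 482624.00 in³.
x̄ = 992176.00/11984.00 = 82.79 in; ȳ = 482624.00/11984.00 = 40.27 in.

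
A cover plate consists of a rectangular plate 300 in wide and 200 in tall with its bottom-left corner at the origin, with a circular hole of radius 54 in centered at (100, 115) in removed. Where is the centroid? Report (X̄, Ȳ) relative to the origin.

X̄ = 159.01 in, Ȳ = 97.30 in

Part | A | x̄ᵢ | ȳᵢ | A·x̄ᵢ | A·ȳᵢ
plate | 60000.00 | 150.00 | 100.00 | 9000000.00 | 6000000.00
hole | -9160.88 | 100.00 | 115.00 | -916088.42 | -1053501.68
Σ | 50839.12 |  |  | 8083911.58 | 4946498.32
X̄ = 8083911.58 / 50839.12 = 159.01 in
Ȳ = 4946498.32 / 50839.12 = 97.30 in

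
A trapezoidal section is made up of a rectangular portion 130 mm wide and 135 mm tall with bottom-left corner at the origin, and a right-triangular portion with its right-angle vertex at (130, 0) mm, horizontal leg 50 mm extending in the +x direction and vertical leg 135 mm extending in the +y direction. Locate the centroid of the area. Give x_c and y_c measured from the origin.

rectangular portion: A = 130 × 135 = 17550.00, centroid at (65.00, 67.50).
triangular portion: A = ½·50·135 = 3375.00, centroid at (146.67, 45.00).
ΣA = 20925.00 mm², ΣAx_c = 1635750.00 mm³, ΣAy_c = 1336500.00 mm³.
x_c = 1635750.00/20925.00 = 78.17 mm; y_c = 1336500.00/20925.00 = 63.87 mm.

x_c = 78.17 mm, y_c = 63.87 mm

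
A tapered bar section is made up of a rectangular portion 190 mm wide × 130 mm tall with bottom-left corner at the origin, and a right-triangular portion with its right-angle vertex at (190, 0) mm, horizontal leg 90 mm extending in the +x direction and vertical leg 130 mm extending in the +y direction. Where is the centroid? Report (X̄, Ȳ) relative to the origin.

X̄ = 118.94 mm, Ȳ = 60.85 mm

Part | A | x̄ᵢ | ȳᵢ | A·x̄ᵢ | A·ȳᵢ
rectangular portion | 24700.00 | 95.00 | 65.00 | 2346500.00 | 1605500.00
triangular portion | 5850.00 | 220.00 | 43.33 | 1287000.00 | 253500.00
Σ | 30550.00 |  |  | 3633500.00 | 1859000.00
X̄ = 3633500.00 / 30550.00 = 118.94 mm
Ȳ = 1859000.00 / 30550.00 = 60.85 mm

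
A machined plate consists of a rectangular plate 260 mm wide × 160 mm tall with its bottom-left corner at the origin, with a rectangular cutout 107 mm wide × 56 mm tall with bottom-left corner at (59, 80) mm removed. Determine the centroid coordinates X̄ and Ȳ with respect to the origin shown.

X̄ = 132.94 mm, Ȳ = 75.29 mm

plate: A = 260 × 160 = 41600.00, centroid at (130.00, 80.00).
hole: A = −(107 × 56) = -5992.00, centroid at (112.50, 108.00).
ΣA = 35608.00 mm², ΣAX̄ = 4733900.00 mm³, ΣAȲ = 2680864.00 mm³.
X̄ = 4733900.00/35608.00 = 132.94 mm; Ȳ = 2680864.00/35608.00 = 75.29 mm.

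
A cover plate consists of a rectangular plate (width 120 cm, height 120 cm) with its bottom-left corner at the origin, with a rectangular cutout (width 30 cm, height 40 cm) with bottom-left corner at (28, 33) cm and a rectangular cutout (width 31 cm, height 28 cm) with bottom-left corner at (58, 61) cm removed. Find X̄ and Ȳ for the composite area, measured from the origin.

Part | A | x̄ᵢ | ȳᵢ | A·x̄ᵢ | A·ȳᵢ
plate | 14400.00 | 60.00 | 60.00 | 864000.00 | 864000.00
hole 1 | -1200.00 | 43.00 | 53.00 | -51600.00 | -63600.00
hole 2 | -868.00 | 73.50 | 75.00 | -63798.00 | -65100.00
Σ | 12332.00 |  |  | 748602.00 | 735300.00
X̄ = 748602.00 / 12332.00 = 60.70 cm
Ȳ = 735300.00 / 12332.00 = 59.63 cm

X̄ = 60.70 cm, Ȳ = 59.63 cm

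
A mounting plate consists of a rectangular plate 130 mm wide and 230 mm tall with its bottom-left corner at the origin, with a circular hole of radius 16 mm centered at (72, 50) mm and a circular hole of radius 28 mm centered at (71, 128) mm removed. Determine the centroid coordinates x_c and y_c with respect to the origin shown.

x_c = 64.23 mm, y_c = 115.76 mm

plate: A = 130 × 230 = 29900.00, centroid at (65.00, 115.00).
hole 1: A = −π·16² = -804.25, centroid at (72.00, 50.00).
hole 2: A = −π·28² = -2463.01, centroid at (71.00, 128.00).
ΣA = 26632.74 mm²
ΣAx_c = (29900.00)(65.00) + (-804.25)(72.00) + (-2463.01)(71.00) = 1710720.55 mm³
ΣAy_c = (29900.00)(115.00) + (-804.25)(50.00) + (-2463.01)(128.00) = 3083022.51 mm³
x_c = 1710720.55 / 26632.74 = 64.23 mm
y_c = 3083022.51 / 26632.74 = 115.76 mm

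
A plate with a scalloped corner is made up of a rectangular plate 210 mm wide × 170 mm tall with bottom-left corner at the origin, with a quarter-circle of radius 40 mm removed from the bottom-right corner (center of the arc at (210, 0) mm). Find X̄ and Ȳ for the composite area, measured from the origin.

plate: A = 210 × 170 = 35700.00, centroid at (105.00, 85.00).
removed quarter-circle: A = −¼π·40² = -1256.64, centroid at (193.02, 16.98).
ΣA = 34443.36 mm²
ΣAX̄ = (35700.00)(105.00) + (-1256.64)(193.02) = 3505939.55 mm³
ΣAȲ = (35700.00)(85.00) + (-1256.64)(16.98) = 3013166.67 mm³
X̄ = 3505939.55 / 34443.36 = 101.79 mm
Ȳ = 3013166.67 / 34443.36 = 87.48 mm

X̄ = 101.79 mm, Ȳ = 87.48 mm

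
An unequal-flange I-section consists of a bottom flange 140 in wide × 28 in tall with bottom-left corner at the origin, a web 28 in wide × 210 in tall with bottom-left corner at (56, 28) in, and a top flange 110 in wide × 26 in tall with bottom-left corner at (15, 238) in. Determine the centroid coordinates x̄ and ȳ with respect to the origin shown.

x̄ = 70.00 in, ȳ = 122.81 in

bottom flange: A = 140 × 28 = 3920.00, centroid at (70.00, 14.00).
web: A = 28 × 210 = 5880.00, centroid at (70.00, 133.00).
top flange: A = 110 × 26 = 2860.00, centroid at (70.00, 251.00).
ΣA = 12660.00 in²
ΣAx̄ = (3920.00)(70.00) + (5880.00)(70.00) + (2860.00)(70.00) = 886200.00 in³
ΣAȳ = (3920.00)(14.00) + (5880.00)(133.00) + (2860.00)(251.00) = 1554780.00 in³
x̄ = 886200.00 / 12660.00 = 70.00 in
ȳ = 1554780.00 / 12660.00 = 122.81 in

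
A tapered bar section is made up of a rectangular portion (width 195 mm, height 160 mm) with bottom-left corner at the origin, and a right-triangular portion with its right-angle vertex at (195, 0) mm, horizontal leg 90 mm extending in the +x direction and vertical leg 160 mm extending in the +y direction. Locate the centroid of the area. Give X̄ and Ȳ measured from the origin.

rectangular portion: A = 195 × 160 = 31200.00, centroid at (97.50, 80.00).
triangular portion: A = ½·90·160 = 7200.00, centroid at (225.00, 53.33).
ΣA = 38400.00 mm²
ΣAX̄ = (31200.00)(97.50) + (7200.00)(225.00) = 4662000.00 mm³
ΣAȲ = (31200.00)(80.00) + (7200.00)(53.33) = 2880000.00 mm³
X̄ = 4662000.00 / 38400.00 = 121.41 mm
Ȳ = 2880000.00 / 38400.00 = 75.00 mm

X̄ = 121.41 mm, Ȳ = 75.00 mm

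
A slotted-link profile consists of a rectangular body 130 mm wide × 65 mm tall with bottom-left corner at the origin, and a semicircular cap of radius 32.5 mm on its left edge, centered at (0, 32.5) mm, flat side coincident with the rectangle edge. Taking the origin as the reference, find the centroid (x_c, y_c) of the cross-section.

x_c = 52.07 mm, y_c = 32.50 mm

rectangular body: A = 130 × 65 = 8450.00, centroid at (65.00, 32.50).
semicircular end: A = ½π·32.5² = 1659.15, centroid at (-13.79, 32.50).
ΣA = 10109.15 mm²
ΣAx_c = (8450.00)(65.00) + (1659.15)(-13.79) = 526364.58 mm³
ΣAy_c = (8450.00)(32.50) + (1659.15)(32.50) = 328547.49 mm³
x_c = 526364.58 / 10109.15 = 52.07 mm
y_c = 328547.49 / 10109.15 = 32.50 mm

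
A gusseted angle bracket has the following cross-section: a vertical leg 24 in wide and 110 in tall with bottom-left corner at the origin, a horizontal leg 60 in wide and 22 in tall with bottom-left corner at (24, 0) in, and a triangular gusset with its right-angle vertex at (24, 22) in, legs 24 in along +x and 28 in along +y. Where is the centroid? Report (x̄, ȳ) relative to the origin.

vertical leg: A = 24 × 110 = 2640.00, centroid at (12.00, 55.00).
horizontal leg: A = 60 × 22 = 1320.00, centroid at (54.00, 11.00).
gusset: A = ½·24·28 = 336.00, centroid at (32.00, 31.33).
ΣA = 4296.00 in²
ΣAx̄ = (2640.00)(12.00) + (1320.00)(54.00) + (336.00)(32.00) = 113712.00 in³
ΣAȳ = (2640.00)(55.00) + (1320.00)(11.00) + (336.00)(31.33) = 170248.00 in³
x̄ = 113712.00 / 4296.00 = 26.47 in
ȳ = 170248.00 / 4296.00 = 39.63 in

x̄ = 26.47 in, ȳ = 39.63 in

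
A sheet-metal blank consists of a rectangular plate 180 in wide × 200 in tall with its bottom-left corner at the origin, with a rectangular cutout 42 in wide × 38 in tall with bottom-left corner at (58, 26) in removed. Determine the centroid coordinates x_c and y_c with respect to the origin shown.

plate: A = 180 × 200 = 36000.00, centroid at (90.00, 100.00).
hole: A = −(42 × 38) = -1596.00, centroid at (79.00, 45.00).
ΣA = 34404.00 in²
ΣAx_c = (36000.00)(90.00) + (-1596.00)(79.00) = 3113916.00 in³
ΣAy_c = (36000.00)(100.00) + (-1596.00)(45.00) = 3528180.00 in³
x_c = 3113916.00 / 34404.00 = 90.51 in
y_c = 3528180.00 / 34404.00 = 102.55 in

x_c = 90.51 in, y_c = 102.55 in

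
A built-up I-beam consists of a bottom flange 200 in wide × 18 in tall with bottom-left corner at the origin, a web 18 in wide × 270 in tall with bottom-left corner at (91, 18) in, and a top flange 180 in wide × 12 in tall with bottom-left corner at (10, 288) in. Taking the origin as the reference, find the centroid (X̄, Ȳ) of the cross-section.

Part | A | x̄ᵢ | ȳᵢ | A·x̄ᵢ | A·ȳᵢ
bottom flange | 3600.00 | 100.00 | 9.00 | 360000.00 | 32400.00
web | 4860.00 | 100.00 | 153.00 | 486000.00 | 743580.00
top flange | 2160.00 | 100.00 | 294.00 | 216000.00 | 635040.00
Σ | 10620.00 |  |  | 1062000.00 | 1411020.00
X̄ = 1062000.00 / 10620.00 = 100.00 in
Ȳ = 1411020.00 / 10620.00 = 132.86 in

X̄ = 100.00 in, Ȳ = 132.86 in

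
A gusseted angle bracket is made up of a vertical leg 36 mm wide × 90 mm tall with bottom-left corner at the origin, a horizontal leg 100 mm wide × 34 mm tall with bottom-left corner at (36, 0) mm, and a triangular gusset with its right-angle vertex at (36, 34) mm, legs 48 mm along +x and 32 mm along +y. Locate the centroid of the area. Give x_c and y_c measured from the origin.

vertical leg: A = 36 × 90 = 3240.00, centroid at (18.00, 45.00).
horizontal leg: A = 100 × 34 = 3400.00, centroid at (86.00, 17.00).
gusset: A = ½·48·32 = 768.00, centroid at (52.00, 44.67).
ΣA = 7408.00 mm², ΣAx_c = 390656.00 mm³, ΣAy_c = 237904.00 mm³.
x_c = 390656.00/7408.00 = 52.73 mm; y_c = 237904.00/7408.00 = 32.11 mm.

x_c = 52.73 mm, y_c = 32.11 mm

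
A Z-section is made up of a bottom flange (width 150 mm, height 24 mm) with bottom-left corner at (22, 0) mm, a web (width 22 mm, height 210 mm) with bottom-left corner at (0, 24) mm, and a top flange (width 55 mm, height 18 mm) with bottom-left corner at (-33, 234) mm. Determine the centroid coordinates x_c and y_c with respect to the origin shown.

x_c = 42.84 mm, y_c = 95.52 mm

bottom flange: A = 150 × 24 = 3600.00, centroid at (97.00, 12.00).
web: A = 22 × 210 = 4620.00, centroid at (11.00, 129.00).
top flange: A = 55 × 18 = 990.00, centroid at (-5.50, 243.00).
ΣA = 9210.00 mm², ΣAx_c = 394575.00 mm³, ΣAy_c = 879750.00 mm³.
x_c = 394575.00/9210.00 = 42.84 mm; y_c = 879750.00/9210.00 = 95.52 mm.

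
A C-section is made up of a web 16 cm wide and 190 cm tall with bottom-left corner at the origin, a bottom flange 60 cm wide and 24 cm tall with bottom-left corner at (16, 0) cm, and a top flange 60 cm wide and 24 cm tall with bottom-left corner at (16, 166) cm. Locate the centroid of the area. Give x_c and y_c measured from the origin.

x_c = 26.49 cm, y_c = 95.00 cm

web: A = 16 × 190 = 3040.00, centroid at (8.00, 95.00).
bottom flange: A = 60 × 24 = 1440.00, centroid at (46.00, 12.00).
top flange: A = 60 × 24 = 1440.00, centroid at (46.00, 178.00).
ΣA = 5920.00 cm²
ΣAx_c = (3040.00)(8.00) + (1440.00)(46.00) + (1440.00)(46.00) = 156800.00 cm³
ΣAy_c = (3040.00)(95.00) + (1440.00)(12.00) + (1440.00)(178.00) = 562400.00 cm³
x_c = 156800.00 / 5920.00 = 26.49 cm
y_c = 562400.00 / 5920.00 = 95.00 cm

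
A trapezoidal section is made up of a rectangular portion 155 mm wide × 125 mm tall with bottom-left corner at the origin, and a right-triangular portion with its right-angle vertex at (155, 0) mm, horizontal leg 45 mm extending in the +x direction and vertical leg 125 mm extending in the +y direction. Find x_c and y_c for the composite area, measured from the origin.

rectangular portion: A = 155 × 125 = 19375.00, centroid at (77.50, 62.50).
triangular portion: A = ½·45·125 = 2812.50, centroid at (170.00, 41.67).
ΣA = 22187.50 mm², ΣAx_c = 1979687.50 mm³, ΣAy_c = 1328125.00 mm³.
x_c = 1979687.50/22187.50 = 89.23 mm; y_c = 1328125.00/22187.50 = 59.86 mm.

x_c = 89.23 mm, y_c = 59.86 mm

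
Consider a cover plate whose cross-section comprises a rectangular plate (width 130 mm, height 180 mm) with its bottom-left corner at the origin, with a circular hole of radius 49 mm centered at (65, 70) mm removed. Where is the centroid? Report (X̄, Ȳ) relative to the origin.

X̄ = 65.00 mm, Ȳ = 99.51 mm

plate: A = 130 × 180 = 23400.00, centroid at (65.00, 90.00).
hole: A = −π·49² = -7542.96, centroid at (65.00, 70.00).
ΣA = 15857.04 mm², ΣAX̄ = 1030707.34 mm³, ΣAȲ = 1577992.52 mm³.
X̄ = 1030707.34/15857.04 = 65.00 mm; Ȳ = 1577992.52/15857.04 = 99.51 mm.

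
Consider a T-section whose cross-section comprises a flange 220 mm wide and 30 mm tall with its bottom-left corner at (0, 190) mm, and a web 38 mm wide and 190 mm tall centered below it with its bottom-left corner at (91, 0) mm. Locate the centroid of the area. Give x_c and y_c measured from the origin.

x_c = 110.00 mm, y_c = 147.53 mm

web: A = 38 × 190 = 7220.00, centroid at (110.00, 95.00).
flange: A = 220 × 30 = 6600.00, centroid at (110.00, 205.00).
ΣA = 13820.00 mm², ΣAx_c = 1520200.00 mm³, ΣAy_c = 2038900.00 mm³.
x_c = 1520200.00/13820.00 = 110.00 mm; y_c = 2038900.00/13820.00 = 147.53 mm.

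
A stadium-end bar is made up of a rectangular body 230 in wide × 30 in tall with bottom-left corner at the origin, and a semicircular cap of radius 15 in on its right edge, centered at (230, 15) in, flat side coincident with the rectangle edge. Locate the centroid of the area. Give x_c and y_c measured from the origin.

rectangular body: A = 230 × 30 = 6900.00, centroid at (115.00, 15.00).
semicircular end: A = ½π·15² = 353.43, centroid at (236.37, 15.00).
ΣA = 7253.43 in², ΣAx_c = 877038.71 in³, ΣAy_c = 108801.44 in³.
x_c = 877038.71/7253.43 = 120.91 in; y_c = 108801.44/7253.43 = 15.00 in.

x_c = 120.91 in, y_c = 15.00 in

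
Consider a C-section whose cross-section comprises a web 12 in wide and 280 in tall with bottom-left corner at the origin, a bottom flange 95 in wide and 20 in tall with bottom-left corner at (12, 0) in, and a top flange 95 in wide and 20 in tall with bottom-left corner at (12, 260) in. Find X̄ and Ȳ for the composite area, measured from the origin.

Part | A | x̄ᵢ | ȳᵢ | A·x̄ᵢ | A·ȳᵢ
web | 3360.00 | 6.00 | 140.00 | 20160.00 | 470400.00
bottom flange | 1900.00 | 59.50 | 10.00 | 113050.00 | 19000.00
top flange | 1900.00 | 59.50 | 270.00 | 113050.00 | 513000.00
Σ | 7160.00 |  |  | 246260.00 | 1002400.00
X̄ = 246260.00 / 7160.00 = 34.39 in
Ȳ = 1002400.00 / 7160.00 = 140.00 in

X̄ = 34.39 in, Ȳ = 140.00 in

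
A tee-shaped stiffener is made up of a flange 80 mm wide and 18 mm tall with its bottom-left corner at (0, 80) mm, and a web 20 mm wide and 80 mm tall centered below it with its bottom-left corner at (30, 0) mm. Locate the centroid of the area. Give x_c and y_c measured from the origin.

x_c = 40.00 mm, y_c = 63.21 mm

Part | A | x̄ᵢ | ȳᵢ | A·x̄ᵢ | A·ȳᵢ
web | 1600.00 | 40.00 | 40.00 | 64000.00 | 64000.00
flange | 1440.00 | 40.00 | 89.00 | 57600.00 | 128160.00
Σ | 3040.00 |  |  | 121600.00 | 192160.00
x_c = 121600.00 / 3040.00 = 40.00 mm
y_c = 192160.00 / 3040.00 = 63.21 mm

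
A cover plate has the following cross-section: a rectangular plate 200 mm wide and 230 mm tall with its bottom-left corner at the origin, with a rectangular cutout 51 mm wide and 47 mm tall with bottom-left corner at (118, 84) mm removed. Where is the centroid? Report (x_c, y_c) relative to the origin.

plate: A = 200 × 230 = 46000.00, centroid at (100.00, 115.00).
hole: A = −(51 × 47) = -2397.00, centroid at (143.50, 107.50).
ΣA = 43603.00 mm²
ΣAx_c = (46000.00)(100.00) + (-2397.00)(143.50) = 4256030.50 mm³
ΣAy_c = (46000.00)(115.00) + (-2397.00)(107.50) = 5032322.50 mm³
x_c = 4256030.50 / 43603.00 = 97.61 mm
y_c = 5032322.50 / 43603.00 = 115.41 mm

x_c = 97.61 mm, y_c = 115.41 mm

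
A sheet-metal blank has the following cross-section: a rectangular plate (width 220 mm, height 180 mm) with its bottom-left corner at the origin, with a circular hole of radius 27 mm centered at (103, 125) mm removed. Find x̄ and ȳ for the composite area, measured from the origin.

x̄ = 110.43 mm, ȳ = 87.85 mm

Part | A | x̄ᵢ | ȳᵢ | A·x̄ᵢ | A·ȳᵢ
plate | 39600.00 | 110.00 | 90.00 | 4356000.00 | 3564000.00
hole | -2290.22 | 103.00 | 125.00 | -235892.77 | -286277.63
Σ | 37309.78 |  |  | 4120107.23 | 3277722.37
x̄ = 4120107.23 / 37309.78 = 110.43 mm
ȳ = 3277722.37 / 37309.78 = 87.85 mm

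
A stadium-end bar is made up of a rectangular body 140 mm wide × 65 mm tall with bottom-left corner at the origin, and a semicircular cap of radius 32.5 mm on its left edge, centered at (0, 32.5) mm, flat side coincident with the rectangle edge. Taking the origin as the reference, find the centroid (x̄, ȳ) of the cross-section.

rectangular body: A = 140 × 65 = 9100.00, centroid at (70.00, 32.50).
semicircular end: A = ½π·32.5² = 1659.15, centroid at (-13.79, 32.50).
ΣA = 10759.15 mm², ΣAx̄ = 614114.58 mm³, ΣAȳ = 349672.49 mm³.
x̄ = 614114.58/10759.15 = 57.08 mm; ȳ = 349672.49/10759.15 = 32.50 mm.

x̄ = 57.08 mm, ȳ = 32.50 mm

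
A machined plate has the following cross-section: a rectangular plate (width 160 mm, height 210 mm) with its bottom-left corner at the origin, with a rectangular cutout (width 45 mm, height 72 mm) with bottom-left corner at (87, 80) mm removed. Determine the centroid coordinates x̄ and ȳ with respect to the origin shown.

plate: A = 160 × 210 = 33600.00, centroid at (80.00, 105.00).
hole: A = −(45 × 72) = -3240.00, centroid at (109.50, 116.00).
ΣA = 30360.00 mm²
ΣAx̄ = (33600.00)(80.00) + (-3240.00)(109.50) = 2333220.00 mm³
ΣAȳ = (33600.00)(105.00) + (-3240.00)(116.00) = 3152160.00 mm³
x̄ = 2333220.00 / 30360.00 = 76.85 mm
ȳ = 3152160.00 / 30360.00 = 103.83 mm

x̄ = 76.85 mm, ȳ = 103.83 mm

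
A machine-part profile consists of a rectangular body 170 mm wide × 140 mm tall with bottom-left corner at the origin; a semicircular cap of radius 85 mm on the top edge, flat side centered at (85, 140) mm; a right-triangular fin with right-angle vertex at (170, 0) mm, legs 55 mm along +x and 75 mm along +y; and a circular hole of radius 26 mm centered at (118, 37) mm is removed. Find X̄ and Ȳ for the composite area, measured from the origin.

X̄ = 89.08 mm, Ȳ = 103.66 mm

rectangular body: A = 170 × 140 = 23800.00, centroid at (85.00, 70.00).
semicircular top: A = ½π·85² = 11349.00, centroid at (85.00, 176.08).
triangular fin: A = ½·55·75 = 2062.50, centroid at (188.33, 25.00).
hole: A = −π·26² = -2123.72, centroid at (118.00, 37.00).
ΣA = 35087.79 mm², ΣAX̄ = 3125504.23 mm³, ΣAȲ = 3637262.14 mm³.
X̄ = 3125504.23/35087.79 = 89.08 mm; Ȳ = 3637262.14/35087.79 = 103.66 mm.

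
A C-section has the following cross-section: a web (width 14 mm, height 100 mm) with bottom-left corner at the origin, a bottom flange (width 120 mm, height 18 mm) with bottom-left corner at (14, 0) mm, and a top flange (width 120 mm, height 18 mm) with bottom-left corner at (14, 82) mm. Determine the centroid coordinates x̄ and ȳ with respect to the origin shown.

Part | A | x̄ᵢ | ȳᵢ | A·x̄ᵢ | A·ȳᵢ
web | 1400.00 | 7.00 | 50.00 | 9800.00 | 70000.00
bottom flange | 2160.00 | 74.00 | 9.00 | 159840.00 | 19440.00
top flange | 2160.00 | 74.00 | 91.00 | 159840.00 | 196560.00
Σ | 5720.00 |  |  | 329480.00 | 286000.00
x̄ = 329480.00 / 5720.00 = 57.60 mm
ȳ = 286000.00 / 5720.00 = 50.00 mm

x̄ = 57.60 mm, ȳ = 50.00 mm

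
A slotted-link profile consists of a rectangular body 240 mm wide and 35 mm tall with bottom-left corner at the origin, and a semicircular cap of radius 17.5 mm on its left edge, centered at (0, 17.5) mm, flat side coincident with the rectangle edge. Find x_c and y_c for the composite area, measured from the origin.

rectangular body: A = 240 × 35 = 8400.00, centroid at (120.00, 17.50).
semicircular end: A = ½π·17.5² = 481.06, centroid at (-7.43, 17.50).
ΣA = 8881.06 mm², ΣAx_c = 1004427.08 mm³, ΣAy_c = 155418.49 mm³.
x_c = 1004427.08/8881.06 = 113.10 mm; y_c = 155418.49/8881.06 = 17.50 mm.

x_c = 113.10 mm, y_c = 17.50 mm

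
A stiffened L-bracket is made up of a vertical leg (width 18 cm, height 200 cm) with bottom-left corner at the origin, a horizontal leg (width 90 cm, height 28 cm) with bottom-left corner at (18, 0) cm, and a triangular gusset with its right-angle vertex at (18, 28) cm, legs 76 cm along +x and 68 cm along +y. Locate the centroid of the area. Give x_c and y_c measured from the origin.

vertical leg: A = 18 × 200 = 3600.00, centroid at (9.00, 100.00).
horizontal leg: A = 90 × 28 = 2520.00, centroid at (63.00, 14.00).
gusset: A = ½·76·68 = 2584.00, centroid at (43.33, 50.67).
ΣA = 8704.00 cm²
ΣAx_c = (3600.00)(9.00) + (2520.00)(63.00) + (2584.00)(43.33) = 303133.33 cm³
ΣAy_c = (3600.00)(100.00) + (2520.00)(14.00) + (2584.00)(50.67) = 526202.67 cm³
x_c = 303133.33 / 8704.00 = 34.83 cm
y_c = 526202.67 / 8704.00 = 60.46 cm

x_c = 34.83 cm, y_c = 60.46 cm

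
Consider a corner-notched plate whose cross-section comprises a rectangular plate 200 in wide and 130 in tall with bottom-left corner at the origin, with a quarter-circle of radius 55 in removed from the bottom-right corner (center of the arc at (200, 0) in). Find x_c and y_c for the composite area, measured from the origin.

plate: A = 200 × 130 = 26000.00, centroid at (100.00, 65.00).
removed quarter-circle: A = −¼π·55² = -2375.83, centroid at (176.66, 23.34).
ΣA = 23624.17 in²
ΣAx_c = (26000.00)(100.00) + (-2375.83)(176.66) = 2180292.44 in³
ΣAy_c = (26000.00)(65.00) + (-2375.83)(23.34) = 1634541.67 in³
x_c = 2180292.44 / 23624.17 = 92.29 in
y_c = 1634541.67 / 23624.17 = 69.19 in

x_c = 92.29 in, y_c = 69.19 in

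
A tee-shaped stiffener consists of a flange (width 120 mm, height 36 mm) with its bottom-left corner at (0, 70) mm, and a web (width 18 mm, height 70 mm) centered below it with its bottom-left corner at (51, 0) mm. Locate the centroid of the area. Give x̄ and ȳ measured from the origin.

x̄ = 60.00 mm, ȳ = 76.03 mm

Part | A | x̄ᵢ | ȳᵢ | A·x̄ᵢ | A·ȳᵢ
web | 1260.00 | 60.00 | 35.00 | 75600.00 | 44100.00
flange | 4320.00 | 60.00 | 88.00 | 259200.00 | 380160.00
Σ | 5580.00 |  |  | 334800.00 | 424260.00
x̄ = 334800.00 / 5580.00 = 60.00 mm
ȳ = 424260.00 / 5580.00 = 76.03 mm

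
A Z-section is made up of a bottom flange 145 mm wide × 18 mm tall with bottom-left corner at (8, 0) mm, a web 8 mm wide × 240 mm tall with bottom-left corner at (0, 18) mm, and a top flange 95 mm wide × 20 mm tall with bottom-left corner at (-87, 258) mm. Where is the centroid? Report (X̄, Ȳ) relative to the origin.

Part | A | x̄ᵢ | ȳᵢ | A·x̄ᵢ | A·ȳᵢ
bottom flange | 2610.00 | 80.50 | 9.00 | 210105.00 | 23490.00
web | 1920.00 | 4.00 | 138.00 | 7680.00 | 264960.00
top flange | 1900.00 | -39.50 | 268.00 | -75050.00 | 509200.00
Σ | 6430.00 |  |  | 142735.00 | 797650.00
X̄ = 142735.00 / 6430.00 = 22.20 mm
Ȳ = 797650.00 / 6430.00 = 124.05 mm

X̄ = 22.20 mm, Ȳ = 124.05 mm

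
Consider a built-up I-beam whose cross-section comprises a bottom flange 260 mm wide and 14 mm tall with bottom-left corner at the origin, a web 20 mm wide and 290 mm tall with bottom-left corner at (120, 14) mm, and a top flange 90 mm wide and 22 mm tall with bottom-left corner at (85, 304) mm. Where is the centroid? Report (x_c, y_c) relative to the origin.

x_c = 130.00 mm, y_c = 137.60 mm

bottom flange: A = 260 × 14 = 3640.00, centroid at (130.00, 7.00).
web: A = 20 × 290 = 5800.00, centroid at (130.00, 159.00).
top flange: A = 90 × 22 = 1980.00, centroid at (130.00, 315.00).
ΣA = 11420.00 mm², ΣAx_c = 1484600.00 mm³, ΣAy_c = 1571380.00 mm³.
x_c = 1484600.00/11420.00 = 130.00 mm; y_c = 1571380.00/11420.00 = 137.60 mm.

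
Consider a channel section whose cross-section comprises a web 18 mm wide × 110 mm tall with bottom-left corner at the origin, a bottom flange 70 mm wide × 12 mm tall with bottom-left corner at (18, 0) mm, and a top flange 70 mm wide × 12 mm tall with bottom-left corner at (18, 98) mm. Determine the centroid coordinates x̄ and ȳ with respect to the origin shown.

x̄ = 29.20 mm, ȳ = 55.00 mm

web: A = 18 × 110 = 1980.00, centroid at (9.00, 55.00).
bottom flange: A = 70 × 12 = 840.00, centroid at (53.00, 6.00).
top flange: A = 70 × 12 = 840.00, centroid at (53.00, 104.00).
ΣA = 3660.00 mm², ΣAx̄ = 106860.00 mm³, ΣAȳ = 201300.00 mm³.
x̄ = 106860.00/3660.00 = 29.20 mm; ȳ = 201300.00/3660.00 = 55.00 mm.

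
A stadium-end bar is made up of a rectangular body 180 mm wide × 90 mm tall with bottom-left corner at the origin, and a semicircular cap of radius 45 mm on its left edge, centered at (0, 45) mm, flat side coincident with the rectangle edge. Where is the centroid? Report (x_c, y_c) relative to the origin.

x_c = 72.09 mm, y_c = 45.00 mm

rectangular body: A = 180 × 90 = 16200.00, centroid at (90.00, 45.00).
semicircular end: A = ½π·45² = 3180.86, centroid at (-19.10, 45.00).
ΣA = 19380.86 mm², ΣAx_c = 1397250.00 mm³, ΣAy_c = 872138.82 mm³.
x_c = 1397250.00/19380.86 = 72.09 mm; y_c = 872138.82/19380.86 = 45.00 mm.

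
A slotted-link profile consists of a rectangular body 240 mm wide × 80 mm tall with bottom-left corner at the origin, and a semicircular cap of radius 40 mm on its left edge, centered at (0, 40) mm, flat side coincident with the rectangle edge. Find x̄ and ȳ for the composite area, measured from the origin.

rectangular body: A = 240 × 80 = 19200.00, centroid at (120.00, 40.00).
semicircular end: A = ½π·40² = 2513.27, centroid at (-16.98, 40.00).
ΣA = 21713.27 mm², ΣAx̄ = 2261333.33 mm³, ΣAȳ = 868530.96 mm³.
x̄ = 2261333.33/21713.27 = 104.15 mm; ȳ = 868530.96/21713.27 = 40.00 mm.

x̄ = 104.15 mm, ȳ = 40.00 mm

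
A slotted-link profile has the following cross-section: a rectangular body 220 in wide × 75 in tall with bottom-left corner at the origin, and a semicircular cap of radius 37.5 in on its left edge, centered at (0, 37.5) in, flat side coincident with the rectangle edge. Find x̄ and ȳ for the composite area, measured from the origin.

Part | A | x̄ᵢ | ȳᵢ | A·x̄ᵢ | A·ȳᵢ
rectangular body | 16500.00 | 110.00 | 37.50 | 1815000.00 | 618750.00
semicircular end | 2208.93 | -15.92 | 37.50 | -35156.25 | 82834.96
Σ | 18708.93 |  |  | 1779843.75 | 701584.96
x̄ = 1779843.75 / 18708.93 = 95.13 in
ȳ = 701584.96 / 18708.93 = 37.50 in

x̄ = 95.13 in, ȳ = 37.50 in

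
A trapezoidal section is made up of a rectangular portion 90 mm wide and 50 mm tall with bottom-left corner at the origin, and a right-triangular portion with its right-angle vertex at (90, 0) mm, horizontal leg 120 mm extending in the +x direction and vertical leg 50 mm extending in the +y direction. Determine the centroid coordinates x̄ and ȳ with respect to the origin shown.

x̄ = 79.00 mm, ȳ = 21.67 mm

rectangular portion: A = 90 × 50 = 4500.00, centroid at (45.00, 25.00).
triangular portion: A = ½·120·50 = 3000.00, centroid at (130.00, 16.67).
ΣA = 7500.00 mm²
ΣAx̄ = (4500.00)(45.00) + (3000.00)(130.00) = 592500.00 mm³
ΣAȳ = (4500.00)(25.00) + (3000.00)(16.67) = 162500.00 mm³
x̄ = 592500.00 / 7500.00 = 79.00 mm
ȳ = 162500.00 / 7500.00 = 21.67 mm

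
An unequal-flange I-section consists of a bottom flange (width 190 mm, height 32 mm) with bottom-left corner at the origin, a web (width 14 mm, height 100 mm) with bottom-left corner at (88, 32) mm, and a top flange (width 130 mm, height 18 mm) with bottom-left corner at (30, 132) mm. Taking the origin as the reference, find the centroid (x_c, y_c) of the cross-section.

x_c = 95.00 mm, y_c = 55.20 mm

bottom flange: A = 190 × 32 = 6080.00, centroid at (95.00, 16.00).
web: A = 14 × 100 = 1400.00, centroid at (95.00, 82.00).
top flange: A = 130 × 18 = 2340.00, centroid at (95.00, 141.00).
ΣA = 9820.00 mm², ΣAx_c = 932900.00 mm³, ΣAy_c = 542020.00 mm³.
x_c = 932900.00/9820.00 = 95.00 mm; y_c = 542020.00/9820.00 = 55.20 mm.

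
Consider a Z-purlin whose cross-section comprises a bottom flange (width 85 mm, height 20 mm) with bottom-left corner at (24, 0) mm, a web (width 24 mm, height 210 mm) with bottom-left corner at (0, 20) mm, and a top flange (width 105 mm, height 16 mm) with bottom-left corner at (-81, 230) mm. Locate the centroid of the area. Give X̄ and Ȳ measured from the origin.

X̄ = 14.92 mm, Ȳ = 124.33 mm

bottom flange: A = 85 × 20 = 1700.00, centroid at (66.50, 10.00).
web: A = 24 × 210 = 5040.00, centroid at (12.00, 125.00).
top flange: A = 105 × 16 = 1680.00, centroid at (-28.50, 238.00).
ΣA = 8420.00 mm², ΣAX̄ = 125650.00 mm³, ΣAȲ = 1046840.00 mm³.
X̄ = 125650.00/8420.00 = 14.92 mm; Ȳ = 1046840.00/8420.00 = 124.33 mm.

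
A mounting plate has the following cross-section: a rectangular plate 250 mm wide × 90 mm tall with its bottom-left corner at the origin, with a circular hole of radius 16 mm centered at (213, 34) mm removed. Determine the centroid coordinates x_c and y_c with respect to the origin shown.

x_c = 121.74 mm, y_c = 45.41 mm

Part | A | x̄ᵢ | ȳᵢ | A·x̄ᵢ | A·ȳᵢ
plate | 22500.00 | 125.00 | 45.00 | 2812500.00 | 1012500.00
hole | -804.25 | 213.00 | 34.00 | -171304.76 | -27344.42
Σ | 21695.75 |  |  | 2641195.24 | 985155.58
x_c = 2641195.24 / 21695.75 = 121.74 mm
y_c = 985155.58 / 21695.75 = 45.41 mm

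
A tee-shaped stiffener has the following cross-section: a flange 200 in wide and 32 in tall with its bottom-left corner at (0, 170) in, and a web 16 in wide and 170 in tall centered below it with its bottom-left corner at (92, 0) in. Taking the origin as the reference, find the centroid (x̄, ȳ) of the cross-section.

web: A = 16 × 170 = 2720.00, centroid at (100.00, 85.00).
flange: A = 200 × 32 = 6400.00, centroid at (100.00, 186.00).
ΣA = 9120.00 in², ΣAx̄ = 912000.00 in³, ΣAȳ = 1421600.00 in³.
x̄ = 912000.00/9120.00 = 100.00 in; ȳ = 1421600.00/9120.00 = 155.88 in.

x̄ = 100.00 in, ȳ = 155.88 in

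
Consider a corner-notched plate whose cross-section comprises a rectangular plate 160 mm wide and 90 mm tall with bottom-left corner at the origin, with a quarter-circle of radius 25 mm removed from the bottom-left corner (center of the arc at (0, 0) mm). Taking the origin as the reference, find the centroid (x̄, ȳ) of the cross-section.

x̄ = 82.45 mm, ȳ = 46.21 mm

Part | A | x̄ᵢ | ȳᵢ | A·x̄ᵢ | A·ȳᵢ
plate | 14400.00 | 80.00 | 45.00 | 1152000.00 | 648000.00
removed quarter-circle | -490.87 | 10.61 | 10.61 | -5208.33 | -5208.33
Σ | 13909.13 |  |  | 1146791.67 | 642791.67
x̄ = 1146791.67 / 13909.13 = 82.45 mm
ȳ = 642791.67 / 13909.13 = 46.21 mm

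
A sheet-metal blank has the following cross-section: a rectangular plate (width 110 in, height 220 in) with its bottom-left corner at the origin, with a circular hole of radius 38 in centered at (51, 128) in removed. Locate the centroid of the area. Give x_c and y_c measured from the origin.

x_c = 55.92 in, y_c = 105.85 in

plate: A = 110 × 220 = 24200.00, centroid at (55.00, 110.00).
hole: A = −π·38² = -4536.46, centroid at (51.00, 128.00).
ΣA = 19663.54 in², ΣAx_c = 1099640.55 in³, ΣAy_c = 2081333.15 in³.
x_c = 1099640.55/19663.54 = 55.92 in; y_c = 2081333.15/19663.54 = 105.85 in.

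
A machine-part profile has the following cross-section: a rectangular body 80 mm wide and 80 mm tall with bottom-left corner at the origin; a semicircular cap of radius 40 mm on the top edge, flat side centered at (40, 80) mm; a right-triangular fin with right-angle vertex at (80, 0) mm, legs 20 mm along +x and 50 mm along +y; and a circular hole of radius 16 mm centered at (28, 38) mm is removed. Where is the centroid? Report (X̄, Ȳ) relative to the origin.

X̄ = 43.83 mm, Ȳ = 55.47 mm

rectangular body: A = 80 × 80 = 6400.00, centroid at (40.00, 40.00).
semicircular top: A = ½π·40² = 2513.27, centroid at (40.00, 96.98).
triangular fin: A = ½·20·50 = 500.00, centroid at (86.67, 16.67).
hole: A = −π·16² = -804.25, centroid at (28.00, 38.00).
ΣA = 8609.03 mm², ΣAX̄ = 377345.36 mm³, ΣAȲ = 477500.52 mm³.
X̄ = 377345.36/8609.03 = 43.83 mm; Ȳ = 477500.52/8609.03 = 55.47 mm.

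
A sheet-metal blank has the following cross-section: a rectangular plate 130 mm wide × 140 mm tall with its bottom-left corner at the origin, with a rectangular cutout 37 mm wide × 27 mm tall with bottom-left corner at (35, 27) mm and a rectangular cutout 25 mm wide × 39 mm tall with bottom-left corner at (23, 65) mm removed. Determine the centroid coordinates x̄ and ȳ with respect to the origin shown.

x̄ = 67.48 mm, ȳ = 70.94 mm

plate: A = 130 × 140 = 18200.00, centroid at (65.00, 70.00).
hole 1: A = −(37 × 27) = -999.00, centroid at (53.50, 40.50).
hole 2: A = −(25 × 39) = -975.00, centroid at (35.50, 84.50).
ΣA = 16226.00 mm²
ΣAx̄ = (18200.00)(65.00) + (-999.00)(53.50) + (-975.00)(35.50) = 1094941.00 mm³
ΣAȳ = (18200.00)(70.00) + (-999.00)(40.50) + (-975.00)(84.50) = 1151153.00 mm³
x̄ = 1094941.00 / 16226.00 = 67.48 mm
ȳ = 1151153.00 / 16226.00 = 70.94 mm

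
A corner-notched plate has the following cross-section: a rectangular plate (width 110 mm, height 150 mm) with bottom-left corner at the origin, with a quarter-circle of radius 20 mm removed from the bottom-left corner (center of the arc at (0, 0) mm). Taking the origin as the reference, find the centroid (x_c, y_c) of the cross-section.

plate: A = 110 × 150 = 16500.00, centroid at (55.00, 75.00).
removed quarter-circle: A = −¼π·20² = -314.16, centroid at (8.49, 8.49).
ΣA = 16185.84 mm², ΣAx_c = 904833.33 mm³, ΣAy_c = 1234833.33 mm³.
x_c = 904833.33/16185.84 = 55.90 mm; y_c = 1234833.33/16185.84 = 76.29 mm.

x_c = 55.90 mm, y_c = 76.29 mm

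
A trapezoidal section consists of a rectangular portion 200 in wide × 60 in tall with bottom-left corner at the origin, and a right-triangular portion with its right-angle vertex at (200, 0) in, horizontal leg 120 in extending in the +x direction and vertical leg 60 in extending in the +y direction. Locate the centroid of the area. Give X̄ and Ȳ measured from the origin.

X̄ = 132.31 in, Ȳ = 27.69 in

rectangular portion: A = 200 × 60 = 12000.00, centroid at (100.00, 30.00).
triangular portion: A = ½·120·60 = 3600.00, centroid at (240.00, 20.00).
ΣA = 15600.00 in², ΣAX̄ = 2064000.00 in³, ΣAȲ = 432000.00 in³.
X̄ = 2064000.00/15600.00 = 132.31 in; Ȳ = 432000.00/15600.00 = 27.69 in.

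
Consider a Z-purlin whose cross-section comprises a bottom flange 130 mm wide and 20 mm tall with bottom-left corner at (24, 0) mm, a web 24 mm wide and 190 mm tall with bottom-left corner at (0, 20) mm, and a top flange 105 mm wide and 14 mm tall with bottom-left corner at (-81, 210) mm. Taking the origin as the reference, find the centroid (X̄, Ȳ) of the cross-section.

X̄ = 28.30 mm, Ȳ = 100.74 mm

bottom flange: A = 130 × 20 = 2600.00, centroid at (89.00, 10.00).
web: A = 24 × 190 = 4560.00, centroid at (12.00, 115.00).
top flange: A = 105 × 14 = 1470.00, centroid at (-28.50, 217.00).
ΣA = 8630.00 mm²
ΣAX̄ = (2600.00)(89.00) + (4560.00)(12.00) + (1470.00)(-28.50) = 244225.00 mm³
ΣAȲ = (2600.00)(10.00) + (4560.00)(115.00) + (1470.00)(217.00) = 869390.00 mm³
X̄ = 244225.00 / 8630.00 = 28.30 mm
Ȳ = 869390.00 / 8630.00 = 100.74 mm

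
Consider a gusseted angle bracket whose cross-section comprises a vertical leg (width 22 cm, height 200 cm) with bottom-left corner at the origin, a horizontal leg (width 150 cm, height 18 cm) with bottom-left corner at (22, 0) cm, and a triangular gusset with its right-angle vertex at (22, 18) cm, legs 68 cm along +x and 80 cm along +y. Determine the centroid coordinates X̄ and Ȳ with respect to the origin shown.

Part | A | x̄ᵢ | ȳᵢ | A·x̄ᵢ | A·ȳᵢ
vertical leg | 4400.00 | 11.00 | 100.00 | 48400.00 | 440000.00
horizontal leg | 2700.00 | 97.00 | 9.00 | 261900.00 | 24300.00
gusset | 2720.00 | 44.67 | 44.67 | 121493.33 | 121493.33
Σ | 9820.00 |  |  | 431793.33 | 585793.33
X̄ = 431793.33 / 9820.00 = 43.97 cm
Ȳ = 585793.33 / 9820.00 = 59.65 cm

X̄ = 43.97 cm, Ȳ = 59.65 cm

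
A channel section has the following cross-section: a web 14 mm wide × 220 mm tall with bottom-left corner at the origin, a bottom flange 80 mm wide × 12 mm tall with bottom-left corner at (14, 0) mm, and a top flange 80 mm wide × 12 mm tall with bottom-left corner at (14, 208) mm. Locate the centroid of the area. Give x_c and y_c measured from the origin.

web: A = 14 × 220 = 3080.00, centroid at (7.00, 110.00).
bottom flange: A = 80 × 12 = 960.00, centroid at (54.00, 6.00).
top flange: A = 80 × 12 = 960.00, centroid at (54.00, 214.00).
ΣA = 5000.00 mm², ΣAx_c = 125240.00 mm³, ΣAy_c = 550000.00 mm³.
x_c = 125240.00/5000.00 = 25.05 mm; y_c = 550000.00/5000.00 = 110.00 mm.

x_c = 25.05 mm, y_c = 110.00 mm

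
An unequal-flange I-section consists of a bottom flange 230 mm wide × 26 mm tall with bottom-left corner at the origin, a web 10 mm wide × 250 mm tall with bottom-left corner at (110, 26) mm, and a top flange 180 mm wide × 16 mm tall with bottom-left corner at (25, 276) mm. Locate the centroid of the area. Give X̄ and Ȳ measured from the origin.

X̄ = 115.00 mm, Ȳ = 112.07 mm

bottom flange: A = 230 × 26 = 5980.00, centroid at (115.00, 13.00).
web: A = 10 × 250 = 2500.00, centroid at (115.00, 151.00).
top flange: A = 180 × 16 = 2880.00, centroid at (115.00, 284.00).
ΣA = 11360.00 mm²
ΣAX̄ = (5980.00)(115.00) + (2500.00)(115.00) + (2880.00)(115.00) = 1306400.00 mm³
ΣAȲ = (5980.00)(13.00) + (2500.00)(151.00) + (2880.00)(284.00) = 1273160.00 mm³
X̄ = 1306400.00 / 11360.00 = 115.00 mm
Ȳ = 1273160.00 / 11360.00 = 112.07 mm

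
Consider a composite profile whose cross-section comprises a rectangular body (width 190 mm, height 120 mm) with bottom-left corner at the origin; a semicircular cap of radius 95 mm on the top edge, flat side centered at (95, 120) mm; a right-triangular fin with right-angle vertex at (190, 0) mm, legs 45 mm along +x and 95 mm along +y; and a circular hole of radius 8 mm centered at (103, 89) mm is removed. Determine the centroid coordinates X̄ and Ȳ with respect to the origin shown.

rectangular body: A = 190 × 120 = 22800.00, centroid at (95.00, 60.00).
semicircular top: A = ½π·95² = 14176.44, centroid at (95.00, 160.32).
triangular fin: A = ½·45·95 = 2137.50, centroid at (205.00, 31.67).
hole: A = −π·8² = -201.06, centroid at (103.00, 89.00).
ΣA = 38912.87 mm²
ΣAX̄ = (22800.00)(95.00) + (14176.44)(95.00) + (2137.50)(205.00) + (-201.06)(103.00) = 3930239.62 mm³
ΣAȲ = (22800.00)(60.00) + (14176.44)(160.32) + (2137.50)(31.67) + (-201.06)(89.00) = 3690548.74 mm³
X̄ = 3930239.62 / 38912.87 = 101.00 mm
Ȳ = 3690548.74 / 38912.87 = 94.84 mm

X̄ = 101.00 mm, Ȳ = 94.84 mm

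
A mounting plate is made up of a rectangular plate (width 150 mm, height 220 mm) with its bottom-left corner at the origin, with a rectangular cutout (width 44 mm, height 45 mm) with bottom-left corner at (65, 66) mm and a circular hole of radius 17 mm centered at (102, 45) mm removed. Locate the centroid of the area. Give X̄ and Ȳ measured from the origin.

Part | A | x̄ᵢ | ȳᵢ | A·x̄ᵢ | A·ȳᵢ
plate | 33000.00 | 75.00 | 110.00 | 2475000.00 | 3630000.00
hole 1 | -1980.00 | 87.00 | 88.50 | -172260.00 | -175230.00
hole 2 | -907.92 | 102.00 | 45.00 | -92607.87 | -40856.41
Σ | 30112.08 |  |  | 2210132.13 | 3413913.59
X̄ = 2210132.13 / 30112.08 = 73.40 mm
Ȳ = 3413913.59 / 30112.08 = 113.37 mm

X̄ = 73.40 mm, Ȳ = 113.37 mm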